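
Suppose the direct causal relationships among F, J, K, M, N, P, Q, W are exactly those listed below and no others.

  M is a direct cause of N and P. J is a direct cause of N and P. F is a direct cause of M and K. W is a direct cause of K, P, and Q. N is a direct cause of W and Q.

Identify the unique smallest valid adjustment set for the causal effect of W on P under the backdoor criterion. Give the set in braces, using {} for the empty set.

{N}

Variables eligible for adjustment (non-descendants of W, excluding W and P): {F, J, M, N}.
Backdoor paths from W to P:
  P1: W <- N <- J -> P
  P2: W <- N <- M -> P
The empty set is not sufficient: P1 (W <- N <- J -> P) has no collider blocking it and no conditioned non-collider, so it is open.
Try {N}:
  P1: blocked at chain node N ∈ conditioning set.
  P2: blocked at chain node N ∈ conditioning set.
{N} contains no descendant of W and blocks every backdoor path.
No other singleton works — e.g. {J} leaves P2 open — so {N} is the unique smallest valid adjustment set.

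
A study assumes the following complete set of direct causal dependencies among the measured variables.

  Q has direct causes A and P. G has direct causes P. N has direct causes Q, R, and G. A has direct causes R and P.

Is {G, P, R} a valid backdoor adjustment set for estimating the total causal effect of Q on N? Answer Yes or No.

Yes

Backdoor paths from Q to N (paths whose first edge points into Q):
  P1: Q <- P -> G -> N
  P2: Q <- P -> A <- R -> N
  P3: Q <- A <- P -> G -> N
  P4: Q <- A <- R -> N
Condition 1 (no descendant of Q in the set): holds — descendants of Q are {N}; none are in {G, P, R}.
Condition 2 (every backdoor path blocked by {G, P, R}):
  P1: blocked at fork node P ∈ conditioning set.
  P2: blocked at fork node P ∈ conditioning set.
  P3: blocked at fork node P ∈ conditioning set.
  P4: blocked at fork node R ∈ conditioning set.
{G, P, R} satisfies the backdoor criterion.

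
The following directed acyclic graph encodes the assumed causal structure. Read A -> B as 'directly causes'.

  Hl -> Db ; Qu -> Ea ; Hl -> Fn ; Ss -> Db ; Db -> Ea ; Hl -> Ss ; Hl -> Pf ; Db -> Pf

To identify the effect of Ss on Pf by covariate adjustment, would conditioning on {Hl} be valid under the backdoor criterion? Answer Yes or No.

Yes

Backdoor paths from Ss to Pf (paths whose first edge points into Ss):
  P1: Ss <- Hl -> Db -> Pf
  P2: Ss <- Hl -> Pf
Condition 1 (no descendant of Ss in the set): holds — descendants of Ss are {Db, Ea, Pf}; none are in {Hl}.
Condition 2 (every backdoor path blocked by {Hl}):
  P1: blocked at fork node Hl ∈ conditioning set.
  P2: blocked at fork node Hl ∈ conditioning set.
{Hl} satisfies the backdoor criterion.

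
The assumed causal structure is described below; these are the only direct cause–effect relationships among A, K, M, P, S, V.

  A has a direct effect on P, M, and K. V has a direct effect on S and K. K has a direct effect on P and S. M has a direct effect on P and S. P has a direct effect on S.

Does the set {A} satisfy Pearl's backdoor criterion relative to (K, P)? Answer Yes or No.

Yes

Backdoor paths from K to P (paths whose first edge points into K):
  P1: K <- A -> M -> P
  P2: K <- A -> M -> S <- P
  P3: K <- A -> P
  P4: K <- V -> S <- M <- A -> P
  P5: K <- V -> S <- M -> P
  P6: K <- V -> S <- P
Condition 1 (no descendant of K in the set): holds — descendants of K are {P, S}; none are in {A}.
Condition 2 (every backdoor path blocked by {A}):
  P1: blocked at fork node A ∈ conditioning set.
  P2: blocked at fork node A ∈ conditioning set.
  P3: blocked at fork node A ∈ conditioning set.
  P4: blocked at collider S (neither it nor any descendant is in the conditioning set).
  P5: blocked at collider S (neither it nor any descendant is in the conditioning set).
  P6: blocked at collider S (neither it nor any descendant is in the conditioning set).
{A} satisfies the backdoor criterion.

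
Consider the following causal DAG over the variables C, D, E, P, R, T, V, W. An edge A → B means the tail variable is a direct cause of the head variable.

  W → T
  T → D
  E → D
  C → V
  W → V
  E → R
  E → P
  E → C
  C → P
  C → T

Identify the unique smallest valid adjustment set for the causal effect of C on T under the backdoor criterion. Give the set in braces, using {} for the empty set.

Variables eligible for adjustment (non-descendants of C, excluding C and T): {E, R, W}.
Backdoor paths from C to T:
  P1: C <- E -> D <- T
Each backdoor path contains an unconditioned collider, so every path is already blocked with the empty conditioning set:
  P1: blocked at collider D (neither it nor any descendant is in the conditioning set).
The empty set is therefore the unique smallest valid set.

{}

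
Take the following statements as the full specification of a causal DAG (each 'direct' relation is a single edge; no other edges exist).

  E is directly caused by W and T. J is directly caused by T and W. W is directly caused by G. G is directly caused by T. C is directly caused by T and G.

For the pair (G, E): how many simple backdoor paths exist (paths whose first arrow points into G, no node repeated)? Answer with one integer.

A backdoor path from G to E is any simple undirected path whose first edge points into G (i.e. leaves G via a parent).
Parents of G: {T}.
Enumerating:
  P1: G <- T -> E
  P2: G <- T -> J <- W -> E
That exhausts the simple backdoor paths. Count: 2.

2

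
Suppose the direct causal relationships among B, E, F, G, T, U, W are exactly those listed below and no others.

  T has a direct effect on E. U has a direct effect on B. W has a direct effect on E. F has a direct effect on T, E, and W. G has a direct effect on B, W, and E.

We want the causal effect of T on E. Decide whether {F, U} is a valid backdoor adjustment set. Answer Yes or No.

Backdoor paths from T to E (paths whose first edge points into T):
  P1: T <- F -> W <- G -> E
  P2: T <- F -> W -> E
  P3: T <- F -> E
Condition 1 (no descendant of T in the set): holds — descendants of T are {E}; none are in {F, U}.
Condition 2 (every backdoor path blocked by {F, U}):
  P1: blocked at fork node F ∈ conditioning set.
  P2: blocked at fork node F ∈ conditioning set.
  P3: blocked at fork node F ∈ conditioning set.
{F, U} satisfies the backdoor criterion.

Yes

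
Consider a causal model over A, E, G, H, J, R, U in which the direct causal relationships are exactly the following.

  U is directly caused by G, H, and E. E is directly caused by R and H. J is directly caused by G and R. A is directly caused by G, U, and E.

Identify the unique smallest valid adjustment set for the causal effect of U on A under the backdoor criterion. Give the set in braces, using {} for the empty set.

{E, G}

Variables eligible for adjustment (non-descendants of U, excluding U and A): {E, G, H, J, R}.
Backdoor paths from U to A:
  P1: U <- G -> J <- R -> E -> A
  P2: U <- G -> A
  P3: U <- H -> E <- R -> J <- G -> A
  P4: U <- H -> E -> A
  P5: U <- E <- R -> J <- G -> A
  P6: U <- E -> A
The empty set is not sufficient: P2 (U <- G -> A) has no collider blocking it and no conditioned non-collider, so it is open.
Try {E, G}:
  P1: blocked at fork node G ∈ conditioning set.
  P2: blocked at fork node G ∈ conditioning set.
  P3: blocked at collider J (neither it nor any descendant is in the conditioning set).
  P4: blocked at chain node E ∈ conditioning set.
  P5: blocked at chain node E ∈ conditioning set.
  P6: blocked at fork node E ∈ conditioning set.
{E, G} contains no descendant of U and blocks every backdoor path.
Every element of {E, G} is needed (dropping E leaves P4 open; dropping G leaves P2 open), so no proper subset is valid.
Among all size-2 subsets of the eligible variables, only {E, G} blocks every backdoor path, so it is the unique smallest valid adjustment set.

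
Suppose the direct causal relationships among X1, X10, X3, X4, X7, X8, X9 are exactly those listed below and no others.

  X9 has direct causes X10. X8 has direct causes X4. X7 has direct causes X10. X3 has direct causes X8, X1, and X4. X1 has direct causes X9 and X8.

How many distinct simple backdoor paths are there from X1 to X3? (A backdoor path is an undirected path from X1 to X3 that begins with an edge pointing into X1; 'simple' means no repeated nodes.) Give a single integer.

2

A backdoor path from X1 to X3 is any simple undirected path whose first edge points into X1 (i.e. leaves X1 via a parent).
Parents of X1: {X8, X9}.
Enumerating:
  P1: X1 <- X8 <- X4 -> X3
  P2: X1 <- X8 -> X3
That exhausts the simple backdoor paths. Count: 2.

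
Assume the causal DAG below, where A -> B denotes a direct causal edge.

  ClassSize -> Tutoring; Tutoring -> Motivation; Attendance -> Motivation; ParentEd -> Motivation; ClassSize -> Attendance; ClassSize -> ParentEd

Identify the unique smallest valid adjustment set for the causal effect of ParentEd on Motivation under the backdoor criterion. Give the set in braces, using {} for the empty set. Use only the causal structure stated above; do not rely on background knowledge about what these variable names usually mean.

Variables eligible for adjustment (non-descendants of ParentEd, excluding ParentEd and Motivation): {Attendance, ClassSize, Tutoring}.
Backdoor paths from ParentEd to Motivation:
  P1: ParentEd <- ClassSize -> Tutoring -> Motivation
  P2: ParentEd <- ClassSize -> Attendance -> Motivation
The empty set is not sufficient: P1 (ParentEd <- ClassSize -> Tutoring -> Motivation) has no collider blocking it and no conditioned non-collider, so it is open.
Try {ClassSize}:
  P1: blocked at fork node ClassSize ∈ conditioning set.
  P2: blocked at fork node ClassSize ∈ conditioning set.
{ClassSize} contains no descendant of ParentEd and blocks every backdoor path.
No other singleton works — e.g. {Tutoring} leaves P2 open — so {ClassSize} is the unique smallest valid adjustment set.

{ClassSize}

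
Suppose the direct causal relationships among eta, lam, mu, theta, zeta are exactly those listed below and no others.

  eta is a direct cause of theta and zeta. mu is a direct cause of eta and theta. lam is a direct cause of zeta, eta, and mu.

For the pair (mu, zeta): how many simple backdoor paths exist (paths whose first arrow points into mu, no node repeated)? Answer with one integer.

2

A backdoor path from mu to zeta is any simple undirected path whose first edge points into mu (i.e. leaves mu via a parent).
Parents of mu: {lam}.
Enumerating:
  P1: mu <- lam -> eta -> zeta
  P2: mu <- lam -> zeta
That exhausts the simple backdoor paths. Count: 2.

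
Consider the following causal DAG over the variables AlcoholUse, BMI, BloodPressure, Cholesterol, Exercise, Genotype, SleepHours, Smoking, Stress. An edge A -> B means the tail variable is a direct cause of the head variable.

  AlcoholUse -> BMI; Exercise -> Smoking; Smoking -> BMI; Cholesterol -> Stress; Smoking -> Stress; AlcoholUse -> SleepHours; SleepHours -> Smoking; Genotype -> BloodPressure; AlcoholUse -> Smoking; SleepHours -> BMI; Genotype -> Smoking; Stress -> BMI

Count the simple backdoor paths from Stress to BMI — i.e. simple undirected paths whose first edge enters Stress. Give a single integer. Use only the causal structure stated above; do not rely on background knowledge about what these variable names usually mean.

A backdoor path from Stress to BMI is any simple undirected path whose first edge points into Stress (i.e. leaves Stress via a parent).
Parents of Stress: {Cholesterol, Smoking}.
Enumerating:
  P1: Stress <- Smoking <- AlcoholUse -> SleepHours -> BMI
  P2: Stress <- Smoking <- AlcoholUse -> BMI
  P3: Stress <- Smoking <- SleepHours <- AlcoholUse -> BMI
  P4: Stress <- Smoking <- SleepHours -> BMI
  P5: Stress <- Smoking -> BMI
That exhausts the simple backdoor paths. Count: 5.

5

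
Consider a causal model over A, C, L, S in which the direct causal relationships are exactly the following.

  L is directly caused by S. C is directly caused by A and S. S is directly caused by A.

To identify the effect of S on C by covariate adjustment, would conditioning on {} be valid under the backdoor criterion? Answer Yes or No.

No

Backdoor paths from S to C (paths whose first edge points into S):
  P1: S <- A -> C
Condition 1 (no descendant of S in the set): holds — descendants of S are {C, L}; none are in {}.
Condition 2 (every backdoor path blocked by {}):
  P1: open — no interior node is in the conditioning set.
{} does not satisfy the backdoor criterion.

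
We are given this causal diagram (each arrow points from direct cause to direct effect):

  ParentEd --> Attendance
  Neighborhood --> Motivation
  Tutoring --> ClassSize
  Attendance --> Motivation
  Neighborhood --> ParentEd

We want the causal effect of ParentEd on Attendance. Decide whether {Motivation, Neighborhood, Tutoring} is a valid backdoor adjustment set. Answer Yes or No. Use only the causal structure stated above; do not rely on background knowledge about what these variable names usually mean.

No

Backdoor paths from ParentEd to Attendance (paths whose first edge points into ParentEd):
  P1: ParentEd <- Neighborhood -> Motivation <- Attendance
Condition 1 (no descendant of ParentEd in the set): FAILS — Motivation is a descendant of ParentEd.
Condition 2 (every backdoor path blocked by {Motivation, Neighborhood, Tutoring}):
  P1: blocked at fork node Neighborhood ∈ conditioning set.
{Motivation, Neighborhood, Tutoring} does not satisfy the backdoor criterion.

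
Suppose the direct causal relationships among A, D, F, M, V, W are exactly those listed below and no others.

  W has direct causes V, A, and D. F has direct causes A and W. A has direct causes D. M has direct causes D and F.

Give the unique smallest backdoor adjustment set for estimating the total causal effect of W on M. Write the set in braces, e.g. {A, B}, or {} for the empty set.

{A, D}

Variables eligible for adjustment (non-descendants of W, excluding W and M): {A, D, V}.
Backdoor paths from W to M:
  P1: W <- D -> A -> F -> M
  P2: W <- D -> M
  P3: W <- A <- D -> M
  P4: W <- A -> F -> M
The empty set is not sufficient: P1 (W <- D -> A -> F -> M) has no collider blocking it and no conditioned non-collider, so it is open.
Try {A, D}:
  P1: blocked at fork node D ∈ conditioning set.
  P2: blocked at fork node D ∈ conditioning set.
  P3: blocked at chain node A ∈ conditioning set.
  P4: blocked at fork node A ∈ conditioning set.
{A, D} contains no descendant of W and blocks every backdoor path.
Every element of {A, D} is needed (dropping A leaves P4 open; dropping D leaves P2 open), so no proper subset is valid.
Among all size-2 subsets of the eligible variables, only {A, D} blocks every backdoor path, so it is the unique smallest valid adjustment set.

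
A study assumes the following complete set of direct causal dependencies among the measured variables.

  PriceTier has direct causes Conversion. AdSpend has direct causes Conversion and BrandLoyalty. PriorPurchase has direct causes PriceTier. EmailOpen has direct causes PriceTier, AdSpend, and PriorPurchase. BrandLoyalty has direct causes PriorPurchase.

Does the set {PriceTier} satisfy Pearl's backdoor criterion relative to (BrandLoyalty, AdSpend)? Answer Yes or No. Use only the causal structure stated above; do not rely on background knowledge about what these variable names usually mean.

Backdoor paths from BrandLoyalty to AdSpend (paths whose first edge points into BrandLoyalty):
  P1: BrandLoyalty <- PriorPurchase <- PriceTier <- Conversion -> AdSpend
  P2: BrandLoyalty <- PriorPurchase <- PriceTier -> EmailOpen <- AdSpend
  P3: BrandLoyalty <- PriorPurchase -> EmailOpen <- PriceTier <- Conversion -> AdSpend
  P4: BrandLoyalty <- PriorPurchase -> EmailOpen <- AdSpend
Condition 1 (no descendant of BrandLoyalty in the set): holds — descendants of BrandLoyalty are {AdSpend, EmailOpen}; none are in {PriceTier}.
Condition 2 (every backdoor path blocked by {PriceTier}):
  P1: blocked at chain node PriceTier ∈ conditioning set.
  P2: blocked at fork node PriceTier ∈ conditioning set.
  P3: blocked at collider EmailOpen (neither it nor any descendant is in the conditioning set).
  P4: blocked at collider EmailOpen (neither it nor any descendant is in the conditioning set).
{PriceTier} satisfies the backdoor criterion.

Yes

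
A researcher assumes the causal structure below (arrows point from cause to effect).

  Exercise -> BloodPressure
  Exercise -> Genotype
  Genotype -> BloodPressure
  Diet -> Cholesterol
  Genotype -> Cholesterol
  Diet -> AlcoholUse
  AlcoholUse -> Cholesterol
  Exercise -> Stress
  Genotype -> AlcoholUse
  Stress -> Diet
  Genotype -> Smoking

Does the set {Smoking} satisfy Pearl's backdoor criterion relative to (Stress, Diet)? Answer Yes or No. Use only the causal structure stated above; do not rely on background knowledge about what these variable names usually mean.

Backdoor paths from Stress to Diet (paths whose first edge points into Stress):
  P1: Stress <- Exercise -> Genotype -> AlcoholUse <- Diet
  P2: Stress <- Exercise -> Genotype -> AlcoholUse -> Cholesterol <- Diet
  P3: Stress <- Exercise -> Genotype -> Cholesterol <- Diet
  P4: Stress <- Exercise -> Genotype -> Cholesterol <- AlcoholUse <- Diet
  P5: Stress <- Exercise -> BloodPressure <- Genotype -> AlcoholUse <- Diet
  P6: Stress <- Exercise -> BloodPressure <- Genotype -> AlcoholUse -> Cholesterol <- Diet
  P7: Stress <- Exercise -> BloodPressure <- Genotype -> Cholesterol <- Diet
  P8: Stress <- Exercise -> BloodPressure <- Genotype -> Cholesterol <- AlcoholUse <- Diet
Condition 1 (no descendant of Stress in the set): holds — descendants of Stress are {AlcoholUse, Cholesterol, Diet}; none are in {Smoking}.
Condition 2 (every backdoor path blocked by {Smoking}):
  P1: blocked at collider AlcoholUse (neither it nor any descendant is in the conditioning set).
  P2: blocked at collider Cholesterol (neither it nor any descendant is in the conditioning set).
  P3: blocked at collider Cholesterol (neither it nor any descendant is in the conditioning set).
  P4: blocked at collider Cholesterol (neither it nor any descendant is in the conditioning set).
  P5: blocked at collider BloodPressure (neither it nor any descendant is in the conditioning set).
  P6: blocked at collider BloodPressure (neither it nor any descendant is in the conditioning set).
  P7: blocked at collider BloodPressure (neither it nor any descendant is in the conditioning set).
  P8: blocked at collider BloodPressure (neither it nor any descendant is in the conditioning set).
{Smoking} satisfies the backdoor criterion.

Yes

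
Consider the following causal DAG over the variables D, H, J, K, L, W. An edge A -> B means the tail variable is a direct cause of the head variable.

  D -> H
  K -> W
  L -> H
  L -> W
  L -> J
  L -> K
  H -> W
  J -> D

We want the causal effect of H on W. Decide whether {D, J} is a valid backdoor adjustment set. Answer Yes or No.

Backdoor paths from H to W (paths whose first edge points into H):
  P1: H <- L -> K -> W
  P2: H <- L -> W
  P3: H <- D <- J <- L -> K -> W
  P4: H <- D <- J <- L -> W
Condition 1 (no descendant of H in the set): holds — descendants of H are {W}; none are in {D, J}.
Condition 2 (every backdoor path blocked by {D, J}):
  P1: open — no interior node is in the conditioning set.
  P2: open — no interior node is in the conditioning set.
  P3: blocked at chain node D ∈ conditioning set.
  P4: blocked at chain node D ∈ conditioning set.
{D, J} does not satisfy the backdoor criterion.

No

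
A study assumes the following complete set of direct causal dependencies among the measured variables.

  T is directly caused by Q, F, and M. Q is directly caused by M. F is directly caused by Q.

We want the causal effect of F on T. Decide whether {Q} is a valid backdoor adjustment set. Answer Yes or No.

Yes

Backdoor paths from F to T (paths whose first edge points into F):
  P1: F <- Q <- M -> T
  P2: F <- Q -> T
Condition 1 (no descendant of F in the set): holds — descendants of F are {T}; none are in {Q}.
Condition 2 (every backdoor path blocked by {Q}):
  P1: blocked at chain node Q ∈ conditioning set.
  P2: blocked at fork node Q ∈ conditioning set.
{Q} satisfies the backdoor criterion.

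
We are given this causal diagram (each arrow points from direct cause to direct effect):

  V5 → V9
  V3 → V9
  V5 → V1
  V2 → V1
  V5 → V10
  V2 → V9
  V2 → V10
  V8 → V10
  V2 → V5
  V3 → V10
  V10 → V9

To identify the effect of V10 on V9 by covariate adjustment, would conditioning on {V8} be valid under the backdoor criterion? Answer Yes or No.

No

Backdoor paths from V10 to V9 (paths whose first edge points into V10):
  P1: V10 <- V2 -> V5 -> V9
  P2: V10 <- V2 -> V9
  P3: V10 <- V2 -> V1 <- V5 -> V9
  P4: V10 <- V3 -> V9
  P5: V10 <- V5 <- V2 -> V9
  P6: V10 <- V5 -> V9
  P7: V10 <- V5 -> V1 <- V2 -> V9
Condition 1 (no descendant of V10 in the set): holds — descendants of V10 are {V9}; none are in {V8}.
Condition 2 (every backdoor path blocked by {V8}):
  P1: open — no interior node is in the conditioning set.
  P2: open — no interior node is in the conditioning set.
  P3: blocked at collider V1 (neither it nor any descendant is in the conditioning set).
  P4: open — no interior node is in the conditioning set.
  P5: open — no interior node is in the conditioning set.
  P6: open — no interior node is in the conditioning set.
  P7: blocked at collider V1 (neither it nor any descendant is in the conditioning set).
{V8} does not satisfy the backdoor criterion.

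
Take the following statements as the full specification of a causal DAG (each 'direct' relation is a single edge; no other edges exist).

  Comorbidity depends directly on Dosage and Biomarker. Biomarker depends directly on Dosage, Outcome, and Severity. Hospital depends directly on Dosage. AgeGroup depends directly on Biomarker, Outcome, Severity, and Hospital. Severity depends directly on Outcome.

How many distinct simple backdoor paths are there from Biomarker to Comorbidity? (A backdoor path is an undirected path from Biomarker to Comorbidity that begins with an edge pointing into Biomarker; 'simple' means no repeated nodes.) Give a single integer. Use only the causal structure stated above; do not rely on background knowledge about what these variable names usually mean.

5

A backdoor path from Biomarker to Comorbidity is any simple undirected path whose first edge points into Biomarker (i.e. leaves Biomarker via a parent).
Parents of Biomarker: {Dosage, Outcome, Severity}.
Enumerating:
  P1: Biomarker <- Outcome -> Severity -> AgeGroup <- Hospital <- Dosage -> Comorbidity
  P2: Biomarker <- Outcome -> AgeGroup <- Hospital <- Dosage -> Comorbidity
  P3: Biomarker <- Severity <- Outcome -> AgeGroup <- Hospital <- Dosage -> Comorbidity
  P4: Biomarker <- Severity -> AgeGroup <- Hospital <- Dosage -> Comorbidity
  P5: Biomarker <- Dosage -> Comorbidity
That exhausts the simple backdoor paths. Count: 5.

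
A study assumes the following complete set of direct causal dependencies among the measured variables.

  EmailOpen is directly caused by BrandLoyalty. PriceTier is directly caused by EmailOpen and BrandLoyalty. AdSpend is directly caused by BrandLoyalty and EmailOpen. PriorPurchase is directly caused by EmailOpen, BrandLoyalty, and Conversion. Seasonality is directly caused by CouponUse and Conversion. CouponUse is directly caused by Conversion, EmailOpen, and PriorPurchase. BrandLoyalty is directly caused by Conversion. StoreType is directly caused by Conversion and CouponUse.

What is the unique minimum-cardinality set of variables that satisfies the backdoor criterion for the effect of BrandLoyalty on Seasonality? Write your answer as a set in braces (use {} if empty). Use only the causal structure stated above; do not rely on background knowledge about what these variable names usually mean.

{Conversion}

Variables eligible for adjustment (non-descendants of BrandLoyalty, excluding BrandLoyalty and Seasonality): {Conversion}.
Backdoor paths from BrandLoyalty to Seasonality:
  P1: BrandLoyalty <- Conversion -> PriorPurchase <- EmailOpen -> CouponUse -> Seasonality
  P2: BrandLoyalty <- Conversion -> PriorPurchase -> CouponUse -> Seasonality
  P3: BrandLoyalty <- Conversion -> CouponUse -> Seasonality
  P4: BrandLoyalty <- Conversion -> StoreType <- CouponUse -> Seasonality
  P5: BrandLoyalty <- Conversion -> Seasonality
The empty set is not sufficient: P2 (BrandLoyalty <- Conversion -> PriorPurchase -> CouponUse -> Seasonality) has no collider blocking it and no conditioned non-collider, so it is open.
Try {Conversion}:
  P1: blocked at fork node Conversion ∈ conditioning set.
  P2: blocked at fork node Conversion ∈ conditioning set.
  P3: blocked at fork node Conversion ∈ conditioning set.
  P4: blocked at fork node Conversion ∈ conditioning set.
  P5: blocked at fork node Conversion ∈ conditioning set.
{Conversion} contains no descendant of BrandLoyalty and blocks every backdoor path.
{Conversion} is the unique smallest valid adjustment set.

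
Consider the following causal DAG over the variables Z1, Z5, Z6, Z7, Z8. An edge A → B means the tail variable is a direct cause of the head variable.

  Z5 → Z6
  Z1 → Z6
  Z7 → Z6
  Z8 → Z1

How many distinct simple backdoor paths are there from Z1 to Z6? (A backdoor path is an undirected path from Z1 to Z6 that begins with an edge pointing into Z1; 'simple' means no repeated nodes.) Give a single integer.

0

A backdoor path from Z1 to Z6 is any simple undirected path whose first edge points into Z1 (i.e. leaves Z1 via a parent).
Parents of Z1: {Z8}.
No simple path from any parent of Z1 reaches Z6 without revisiting Z1, so there are no backdoor paths.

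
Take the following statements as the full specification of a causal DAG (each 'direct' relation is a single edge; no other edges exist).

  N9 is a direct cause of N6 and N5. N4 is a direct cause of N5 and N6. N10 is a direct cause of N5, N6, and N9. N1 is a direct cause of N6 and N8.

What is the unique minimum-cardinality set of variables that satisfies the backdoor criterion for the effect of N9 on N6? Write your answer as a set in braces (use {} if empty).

Variables eligible for adjustment (non-descendants of N9, excluding N9 and N6): {N1, N10, N4, N8}.
Backdoor paths from N9 to N6:
  P1: N9 <- N10 -> N6
  P2: N9 <- N10 -> N5 <- N4 -> N6
The empty set is not sufficient: P1 (N9 <- N10 -> N6) has no collider blocking it and no conditioned non-collider, so it is open.
Try {N10}:
  P1: blocked at fork node N10 ∈ conditioning set.
  P2: blocked at fork node N10 ∈ conditioning set.
{N10} contains no descendant of N9 and blocks every backdoor path.
No other singleton works — e.g. {N1} leaves P1 open — so {N10} is the unique smallest valid adjustment set.

{N10}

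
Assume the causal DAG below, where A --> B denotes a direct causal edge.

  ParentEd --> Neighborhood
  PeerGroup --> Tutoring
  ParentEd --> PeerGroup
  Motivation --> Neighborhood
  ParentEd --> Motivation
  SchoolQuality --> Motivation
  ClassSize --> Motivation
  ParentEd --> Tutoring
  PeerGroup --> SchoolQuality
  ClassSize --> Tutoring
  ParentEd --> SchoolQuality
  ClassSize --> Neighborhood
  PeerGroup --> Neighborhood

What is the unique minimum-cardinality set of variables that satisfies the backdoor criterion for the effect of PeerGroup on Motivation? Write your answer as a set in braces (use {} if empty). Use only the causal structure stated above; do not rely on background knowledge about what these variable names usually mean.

Variables eligible for adjustment (non-descendants of PeerGroup, excluding PeerGroup and Motivation): {ClassSize, ParentEd}.
Backdoor paths from PeerGroup to Motivation:
  P1: PeerGroup <- ParentEd -> Tutoring <- ClassSize -> Motivation
  P2: PeerGroup <- ParentEd -> Tutoring <- ClassSize -> Neighborhood <- Motivation
  P3: PeerGroup <- ParentEd -> SchoolQuality -> Motivation
  P4: PeerGroup <- ParentEd -> Motivation
  P5: PeerGroup <- ParentEd -> Neighborhood <- ClassSize -> Motivation
  P6: PeerGroup <- ParentEd -> Neighborhood <- Motivation
The empty set is not sufficient: P3 (PeerGroup <- ParentEd -> SchoolQuality -> Motivation) has no collider blocking it and no conditioned non-collider, so it is open.
Try {ParentEd}:
  P1: blocked at fork node ParentEd ∈ conditioning set.
  P2: blocked at fork node ParentEd ∈ conditioning set.
  P3: blocked at fork node ParentEd ∈ conditioning set.
  P4: blocked at fork node ParentEd ∈ conditioning set.
  P5: blocked at fork node ParentEd ∈ conditioning set.
  P6: blocked at fork node ParentEd ∈ conditioning set.
{ParentEd} contains no descendant of PeerGroup and blocks every backdoor path.
No other singleton works — e.g. {ClassSize} leaves P3 open — so {ParentEd} is the unique smallest valid adjustment set.

{ParentEd}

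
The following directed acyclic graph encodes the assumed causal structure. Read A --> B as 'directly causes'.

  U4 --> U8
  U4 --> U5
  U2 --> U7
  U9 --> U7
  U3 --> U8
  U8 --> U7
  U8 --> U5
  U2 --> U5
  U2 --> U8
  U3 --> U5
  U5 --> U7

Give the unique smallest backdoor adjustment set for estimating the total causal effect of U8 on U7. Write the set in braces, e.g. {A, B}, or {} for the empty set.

{U2, U3, U4}

Variables eligible for adjustment (non-descendants of U8, excluding U8 and U7): {U2, U3, U4, U9}.
Backdoor paths from U8 to U7:
  P1: U8 <- U3 -> U5 <- U2 -> U7
  P2: U8 <- U3 -> U5 -> U7
  P3: U8 <- U4 -> U5 <- U2 -> U7
  P4: U8 <- U4 -> U5 -> U7
  P5: U8 <- U2 -> U5 -> U7
  P6: U8 <- U2 -> U7
The empty set is not sufficient: P2 (U8 <- U3 -> U5 -> U7) has no collider blocking it and no conditioned non-collider, so it is open.
Try {U2, U3, U4}:
  P1: blocked at fork node U3 ∈ conditioning set.
  P2: blocked at fork node U3 ∈ conditioning set.
  P3: blocked at fork node U4 ∈ conditioning set.
  P4: blocked at fork node U4 ∈ conditioning set.
  P5: blocked at fork node U2 ∈ conditioning set.
  P6: blocked at fork node U2 ∈ conditioning set.
{U2, U3, U4} contains no descendant of U8 and blocks every backdoor path.
Every element of {U2, U3, U4} is needed (dropping U2 leaves P5 open; dropping U3 leaves P2 open; dropping U4 leaves P4 open), so no proper subset is valid.
Among all size-3 subsets of the eligible variables, only {U2, U3, U4} blocks every backdoor path, so it is the unique smallest valid adjustment set.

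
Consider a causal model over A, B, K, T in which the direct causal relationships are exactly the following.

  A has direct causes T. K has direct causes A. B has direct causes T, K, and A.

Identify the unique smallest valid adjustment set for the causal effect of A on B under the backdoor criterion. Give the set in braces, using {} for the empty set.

Variables eligible for adjustment (non-descendants of A, excluding A and B): {T}.
Backdoor paths from A to B:
  P1: A <- T -> B
The empty set is not sufficient: P1 (A <- T -> B) has no collider blocking it and no conditioned non-collider, so it is open.
Try {T}:
  P1: blocked at fork node T ∈ conditioning set.
{T} contains no descendant of A and blocks every backdoor path.
{T} is the unique smallest valid adjustment set.

{T}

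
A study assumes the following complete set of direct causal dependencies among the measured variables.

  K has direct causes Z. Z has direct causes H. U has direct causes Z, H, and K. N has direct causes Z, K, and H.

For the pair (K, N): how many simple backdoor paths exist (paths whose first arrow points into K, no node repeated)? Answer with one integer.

A backdoor path from K to N is any simple undirected path whose first edge points into K (i.e. leaves K via a parent).
Parents of K: {Z}.
Enumerating:
  P1: K <- Z <- H -> N
  P2: K <- Z -> U <- H -> N
  P3: K <- Z -> N
That exhausts the simple backdoor paths. Count: 3.

3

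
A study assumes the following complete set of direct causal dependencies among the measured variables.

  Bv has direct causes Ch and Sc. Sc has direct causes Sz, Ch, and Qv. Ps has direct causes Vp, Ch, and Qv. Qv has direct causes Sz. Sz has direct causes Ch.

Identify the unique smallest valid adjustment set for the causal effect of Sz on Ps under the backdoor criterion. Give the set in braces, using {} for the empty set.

Variables eligible for adjustment (non-descendants of Sz, excluding Sz and Ps): {Ch, Vp}.
Backdoor paths from Sz to Ps:
  P1: Sz <- Ch -> Ps
  P2: Sz <- Ch -> Sc <- Qv -> Ps
  P3: Sz <- Ch -> Bv <- Sc <- Qv -> Ps
The empty set is not sufficient: P1 (Sz <- Ch -> Ps) has no collider blocking it and no conditioned non-collider, so it is open.
Try {Ch}:
  P1: blocked at fork node Ch ∈ conditioning set.
  P2: blocked at fork node Ch ∈ conditioning set.
  P3: blocked at fork node Ch ∈ conditioning set.
{Ch} contains no descendant of Sz and blocks every backdoor path.
No other singleton works — e.g. {Vp} leaves P1 open — so {Ch} is the unique smallest valid adjustment set.

{Ch}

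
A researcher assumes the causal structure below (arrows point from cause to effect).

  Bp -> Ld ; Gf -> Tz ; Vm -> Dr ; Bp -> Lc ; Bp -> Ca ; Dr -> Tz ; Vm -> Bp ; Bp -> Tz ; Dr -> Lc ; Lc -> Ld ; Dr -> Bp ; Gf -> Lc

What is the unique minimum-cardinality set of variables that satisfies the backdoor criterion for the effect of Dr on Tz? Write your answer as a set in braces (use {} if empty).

{Vm}

Variables eligible for adjustment (non-descendants of Dr, excluding Dr and Tz): {Gf, Vm}.
Backdoor paths from Dr to Tz:
  P1: Dr <- Vm -> Bp -> Tz
  P2: Dr <- Vm -> Bp -> Lc <- Gf -> Tz
  P3: Dr <- Vm -> Bp -> Ld <- Lc <- Gf -> Tz
The empty set is not sufficient: P1 (Dr <- Vm -> Bp -> Tz) has no collider blocking it and no conditioned non-collider, so it is open.
Try {Vm}:
  P1: blocked at fork node Vm ∈ conditioning set.
  P2: blocked at fork node Vm ∈ conditioning set.
  P3: blocked at fork node Vm ∈ conditioning set.
{Vm} contains no descendant of Dr and blocks every backdoor path.
No other singleton works — e.g. {Gf} leaves P1 open — so {Vm} is the unique smallest valid adjustment set.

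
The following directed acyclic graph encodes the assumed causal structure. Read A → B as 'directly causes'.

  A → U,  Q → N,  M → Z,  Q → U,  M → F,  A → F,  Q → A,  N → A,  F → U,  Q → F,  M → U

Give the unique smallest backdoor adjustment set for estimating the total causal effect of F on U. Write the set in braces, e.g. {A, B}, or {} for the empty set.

{A, M, Q}

Variables eligible for adjustment (non-descendants of F, excluding F and U): {A, M, N, Q, Z}.
Backdoor paths from F to U:
  P1: F <- M -> U
  P2: F <- Q -> N -> A -> U
  P3: F <- Q -> A -> U
  P4: F <- Q -> U
  P5: F <- A <- Q -> U
  P6: F <- A <- N <- Q -> U
  P7: F <- A -> U
The empty set is not sufficient: P1 (F <- M -> U) has no collider blocking it and no conditioned non-collider, so it is open.
Try {A, M, Q}:
  P1: blocked at fork node M ∈ conditioning set.
  P2: blocked at fork node Q ∈ conditioning set.
  P3: blocked at fork node Q ∈ conditioning set.
  P4: blocked at fork node Q ∈ conditioning set.
  P5: blocked at chain node A ∈ conditioning set.
  P6: blocked at chain node A ∈ conditioning set.
  P7: blocked at fork node A ∈ conditioning set.
{A, M, Q} contains no descendant of F and blocks every backdoor path.
Every element of {A, M, Q} is needed (dropping A leaves P7 open; dropping M leaves P1 open; dropping Q leaves P4 open), so no proper subset is valid.
Among all size-3 subsets of the eligible variables, only {A, M, Q} blocks every backdoor path, so it is the unique smallest valid adjustment set.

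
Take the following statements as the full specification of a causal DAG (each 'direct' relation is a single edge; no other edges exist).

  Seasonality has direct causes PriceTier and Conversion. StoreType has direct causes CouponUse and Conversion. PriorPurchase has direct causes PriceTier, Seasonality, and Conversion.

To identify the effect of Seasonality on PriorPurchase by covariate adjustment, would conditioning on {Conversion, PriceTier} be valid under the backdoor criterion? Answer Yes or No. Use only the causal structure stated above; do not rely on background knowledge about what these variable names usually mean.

Backdoor paths from Seasonality to PriorPurchase (paths whose first edge points into Seasonality):
  P1: Seasonality <- PriceTier -> PriorPurchase
  P2: Seasonality <- Conversion -> PriorPurchase
Condition 1 (no descendant of Seasonality in the set): holds — descendants of Seasonality are {PriorPurchase}; none are in {Conversion, PriceTier}.
Condition 2 (every backdoor path blocked by {Conversion, PriceTier}):
  P1: blocked at fork node PriceTier ∈ conditioning set.
  P2: blocked at fork node Conversion ∈ conditioning set.
{Conversion, PriceTier} satisfies the backdoor criterion.

Yes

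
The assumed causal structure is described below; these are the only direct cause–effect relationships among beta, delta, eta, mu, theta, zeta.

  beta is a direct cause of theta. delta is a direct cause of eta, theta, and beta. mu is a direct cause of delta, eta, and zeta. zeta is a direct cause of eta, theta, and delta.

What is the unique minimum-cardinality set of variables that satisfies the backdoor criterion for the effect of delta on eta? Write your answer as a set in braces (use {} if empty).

Variables eligible for adjustment (non-descendants of delta, excluding delta and eta): {mu, zeta}.
Backdoor paths from delta to eta:
  P1: delta <- mu -> zeta -> eta
  P2: delta <- mu -> eta
  P3: delta <- zeta <- mu -> eta
  P4: delta <- zeta -> eta
The empty set is not sufficient: P1 (delta <- mu -> zeta -> eta) has no collider blocking it and no conditioned non-collider, so it is open.
Try {mu, zeta}:
  P1: blocked at fork node mu ∈ conditioning set.
  P2: blocked at fork node mu ∈ conditioning set.
  P3: blocked at chain node zeta ∈ conditioning set.
  P4: blocked at fork node zeta ∈ conditioning set.
{mu, zeta} contains no descendant of delta and blocks every backdoor path.
Every element of {mu, zeta} is needed (dropping mu leaves P2 open; dropping zeta leaves P4 open), so no proper subset is valid.
Among all size-2 subsets of the eligible variables, only {mu, zeta} blocks every backdoor path, so it is the unique smallest valid adjustment set.

{mu, zeta}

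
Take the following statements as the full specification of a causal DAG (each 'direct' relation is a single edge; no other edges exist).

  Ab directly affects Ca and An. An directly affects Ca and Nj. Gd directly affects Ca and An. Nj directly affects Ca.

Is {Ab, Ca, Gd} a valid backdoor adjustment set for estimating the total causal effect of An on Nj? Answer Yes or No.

No

Backdoor paths from An to Nj (paths whose first edge points into An):
  P1: An <- Ab -> Ca <- Nj
  P2: An <- Gd -> Ca <- Nj
Condition 1 (no descendant of An in the set): FAILS — Ca is a descendant of An.
Condition 2 (every backdoor path blocked by {Ab, Ca, Gd}):
  P1: blocked at fork node Ab ∈ conditioning set.
  P2: blocked at fork node Gd ∈ conditioning set.
{Ab, Ca, Gd} does not satisfy the backdoor criterion.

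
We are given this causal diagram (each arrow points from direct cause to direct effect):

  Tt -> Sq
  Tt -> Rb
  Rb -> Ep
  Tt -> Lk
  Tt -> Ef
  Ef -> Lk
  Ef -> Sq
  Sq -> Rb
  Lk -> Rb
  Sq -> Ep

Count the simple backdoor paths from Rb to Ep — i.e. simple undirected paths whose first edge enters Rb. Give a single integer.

A backdoor path from Rb to Ep is any simple undirected path whose first edge points into Rb (i.e. leaves Rb via a parent).
Parents of Rb: {Lk, Sq, Tt}.
Enumerating:
  P1: Rb <- Tt -> Ef -> Sq -> Ep
  P2: Rb <- Tt -> Sq -> Ep
  P3: Rb <- Tt -> Lk <- Ef -> Sq -> Ep
  P4: Rb <- Sq -> Ep
  P5: Rb <- Lk <- Tt -> Ef -> Sq -> Ep
  P6: Rb <- Lk <- Tt -> Sq -> Ep
  P7: Rb <- Lk <- Ef <- Tt -> Sq -> Ep
  P8: Rb <- Lk <- Ef -> Sq -> Ep
That exhausts the simple backdoor paths. Count: 8.

8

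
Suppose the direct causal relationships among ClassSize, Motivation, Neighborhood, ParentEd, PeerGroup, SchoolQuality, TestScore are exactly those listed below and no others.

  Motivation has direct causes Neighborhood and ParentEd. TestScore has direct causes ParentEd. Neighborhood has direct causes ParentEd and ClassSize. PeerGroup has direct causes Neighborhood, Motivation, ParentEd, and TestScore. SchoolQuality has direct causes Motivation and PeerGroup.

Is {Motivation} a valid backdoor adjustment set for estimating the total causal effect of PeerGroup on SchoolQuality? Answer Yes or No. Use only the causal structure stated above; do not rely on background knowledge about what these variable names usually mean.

Yes

Backdoor paths from PeerGroup to SchoolQuality (paths whose first edge points into PeerGroup):
  P1: PeerGroup <- ParentEd -> Neighborhood -> Motivation -> SchoolQuality
  P2: PeerGroup <- ParentEd -> Motivation -> SchoolQuality
  P3: PeerGroup <- TestScore <- ParentEd -> Neighborhood -> Motivation -> SchoolQuality
  P4: PeerGroup <- TestScore <- ParentEd -> Motivation -> SchoolQuality
  P5: PeerGroup <- Neighborhood <- ParentEd -> Motivation -> SchoolQuality
  P6: PeerGroup <- Neighborhood -> Motivation -> SchoolQuality
  P7: PeerGroup <- Motivation -> SchoolQuality
Condition 1 (no descendant of PeerGroup in the set): holds — descendants of PeerGroup are {SchoolQuality}; none are in {Motivation}.
Condition 2 (every backdoor path blocked by {Motivation}):
  P1: blocked at chain node Motivation ∈ conditioning set.
  P2: blocked at chain node Motivation ∈ conditioning set.
  P3: blocked at chain node Motivation ∈ conditioning set.
  P4: blocked at chain node Motivation ∈ conditioning set.
  P5: blocked at chain node Motivation ∈ conditioning set.
  P6: blocked at chain node Motivation ∈ conditioning set.
  P7: blocked at fork node Motivation ∈ conditioning set.
{Motivation} satisfies the backdoor criterion.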